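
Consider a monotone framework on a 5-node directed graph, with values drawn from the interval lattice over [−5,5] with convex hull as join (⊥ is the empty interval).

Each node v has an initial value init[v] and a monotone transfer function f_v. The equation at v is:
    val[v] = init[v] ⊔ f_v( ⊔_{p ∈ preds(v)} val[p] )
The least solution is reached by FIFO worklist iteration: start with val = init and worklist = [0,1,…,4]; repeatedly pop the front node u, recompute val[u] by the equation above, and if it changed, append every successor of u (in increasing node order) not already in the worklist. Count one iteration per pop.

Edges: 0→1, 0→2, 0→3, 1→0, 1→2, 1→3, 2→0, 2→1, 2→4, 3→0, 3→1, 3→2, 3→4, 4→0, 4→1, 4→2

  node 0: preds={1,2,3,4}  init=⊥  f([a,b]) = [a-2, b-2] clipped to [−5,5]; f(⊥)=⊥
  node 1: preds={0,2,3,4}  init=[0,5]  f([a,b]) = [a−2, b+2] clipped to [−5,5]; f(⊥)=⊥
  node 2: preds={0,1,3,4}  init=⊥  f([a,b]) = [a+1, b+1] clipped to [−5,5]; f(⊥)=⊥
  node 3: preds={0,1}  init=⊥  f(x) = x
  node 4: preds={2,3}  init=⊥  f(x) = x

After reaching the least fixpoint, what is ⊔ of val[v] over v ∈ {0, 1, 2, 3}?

Iteration log — 15 steps:
  step 1. node 0  ⊔preds=[0,5]  new=[-2,3]  old=⊥  +wl: 
  step 2. node 1  ⊔preds=[-2,3]  new=[-4,5]  old=[0,5]  +wl: 0
  step 3. node 2  ⊔preds=[-4,5]  new=[-3,5]  old=⊥  +wl: 1
  step 4. node 3  ⊔preds=[-4,5]  new=[-4,5]  old=⊥  +wl: 2
  step 5. node 4  ⊔preds=[-4,5]  new=[-4,5]  old=⊥  +wl: 
  step 6. node 0  ⊔preds=[-4,5]  new=[-5,3]  old=[-2,3]  +wl: 3
  step 7. node 1  ⊔preds=[-5,5]  new=[-5,5]  old=[-4,5]  +wl: 0
  step 8. node 2  ⊔preds=[-5,5]  new=[-4,5]  old=[-3,5]  +wl: 1,4
  step 9. node 3  ⊔preds=[-5,5]  new=[-5,5]  old=[-4,5]  +wl: 2
  step 10. node 0  ⊔preds=[-5,5]  new=[-5,3]  stable
  step 11. node 1  ⊔preds=[-5,5]  new=[-5,5]  stable
  step 12. node 4  ⊔preds=[-5,5]  new=[-5,5]  old=[-4,5]  +wl: 0,1
  step 13. node 2  ⊔preds=[-5,5]  new=[-4,5]  stable
  step 14. node 0  ⊔preds=[-5,5]  new=[-5,3]  stable
  step 15. node 1  ⊔preds=[-5,5]  new=[-5,5]  stable

Least fixpoint reached:
  node 0: [-5,3]
  node 1: [-5,5]
  node 2: [-4,5]
  node 3: [-5,5]
  node 4: [-5,5]

[-5,5]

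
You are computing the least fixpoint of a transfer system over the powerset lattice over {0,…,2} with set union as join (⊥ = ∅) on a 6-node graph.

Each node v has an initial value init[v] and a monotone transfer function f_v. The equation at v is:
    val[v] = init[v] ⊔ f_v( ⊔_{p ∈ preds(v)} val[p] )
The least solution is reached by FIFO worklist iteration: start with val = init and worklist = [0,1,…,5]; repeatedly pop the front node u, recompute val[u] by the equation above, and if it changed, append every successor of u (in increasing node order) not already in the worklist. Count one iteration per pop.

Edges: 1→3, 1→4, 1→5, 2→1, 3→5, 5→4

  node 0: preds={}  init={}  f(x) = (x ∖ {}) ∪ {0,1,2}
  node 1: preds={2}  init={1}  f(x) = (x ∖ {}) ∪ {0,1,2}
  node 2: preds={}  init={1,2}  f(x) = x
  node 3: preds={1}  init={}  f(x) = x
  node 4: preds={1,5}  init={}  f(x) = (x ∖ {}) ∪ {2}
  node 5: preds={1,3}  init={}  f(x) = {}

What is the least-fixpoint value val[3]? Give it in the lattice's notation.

Worklist (6 pops):
  #1 pop 0: in={} → {0,1,2} (was {}); enqueue []
  #2 pop 1: in={1,2} → {0,1,2} (was {1}); enqueue []
  #3 pop 2: in={} → {1,2} (no change)
  #4 pop 3: in={0,1,2} → {0,1,2} (was {}); enqueue []
  #5 pop 4: in={0,1,2} → {0,1,2} (was {}); enqueue []
  #6 pop 5: in={0,1,2} → {} (no change)

Fixpoint:
  val[0] = {0,1,2}
  val[1] = {0,1,2}
  val[2] = {1,2}
  val[3] = {0,1,2}
  val[4] = {0,1,2}
  val[5] = {}

{0,1,2}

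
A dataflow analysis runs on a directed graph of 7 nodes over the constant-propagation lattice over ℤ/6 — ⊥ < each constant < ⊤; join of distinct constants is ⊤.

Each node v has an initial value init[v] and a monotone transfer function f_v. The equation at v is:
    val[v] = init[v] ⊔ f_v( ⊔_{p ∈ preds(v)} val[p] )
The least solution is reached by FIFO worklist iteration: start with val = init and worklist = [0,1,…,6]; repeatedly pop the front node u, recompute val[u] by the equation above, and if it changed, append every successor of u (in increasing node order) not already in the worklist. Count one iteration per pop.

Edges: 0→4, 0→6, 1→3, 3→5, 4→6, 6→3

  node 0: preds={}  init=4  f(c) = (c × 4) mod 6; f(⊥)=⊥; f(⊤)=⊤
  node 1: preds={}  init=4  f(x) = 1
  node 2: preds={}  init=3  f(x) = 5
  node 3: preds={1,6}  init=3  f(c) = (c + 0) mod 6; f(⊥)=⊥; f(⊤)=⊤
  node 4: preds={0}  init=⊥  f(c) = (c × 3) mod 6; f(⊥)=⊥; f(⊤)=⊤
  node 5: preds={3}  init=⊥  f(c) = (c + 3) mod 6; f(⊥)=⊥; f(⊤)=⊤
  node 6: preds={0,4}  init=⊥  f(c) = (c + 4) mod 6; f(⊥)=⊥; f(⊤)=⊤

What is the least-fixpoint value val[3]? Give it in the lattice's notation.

Trace (8 dequeues):
  [1] u=0 | in ⊥ | out 4 | ==
  [2] u=1 | in ⊥ | out ⊤ | prev 4 | push {}
  [3] u=2 | in ⊥ | out ⊤ | prev 3 | push {}
  [4] u=3 | in ⊤ | out ⊤ | prev 3 | push {}
  [5] u=4 | in 4 | out 0 | prev ⊥ | push {}
  [6] u=5 | in ⊤ | out ⊤ | prev ⊥ | push {}
  [7] u=6 | in ⊤ | out ⊤ | prev ⊥ | push {3}
  [8] u=3 | in ⊤ | out ⊤ | ==

Converged values:
  [0] 4
  [1] ⊤
  [2] ⊤
  [3] ⊤
  [4] 0
  [5] ⊤
  [6] ⊤

⊤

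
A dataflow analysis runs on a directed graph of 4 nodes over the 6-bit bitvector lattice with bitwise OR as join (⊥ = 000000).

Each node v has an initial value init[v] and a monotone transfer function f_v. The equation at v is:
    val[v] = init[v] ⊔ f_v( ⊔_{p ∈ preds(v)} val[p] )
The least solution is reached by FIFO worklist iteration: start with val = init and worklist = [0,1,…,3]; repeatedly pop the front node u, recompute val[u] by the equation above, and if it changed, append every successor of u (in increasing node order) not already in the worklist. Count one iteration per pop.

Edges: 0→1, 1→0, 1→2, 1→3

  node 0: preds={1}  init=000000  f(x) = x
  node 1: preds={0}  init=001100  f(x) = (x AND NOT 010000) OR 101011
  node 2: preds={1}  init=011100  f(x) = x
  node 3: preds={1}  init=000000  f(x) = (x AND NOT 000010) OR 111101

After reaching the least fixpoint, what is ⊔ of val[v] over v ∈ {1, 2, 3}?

Iteration log — 6 steps:
  step 1. node 0  ⊔preds=001100  new=001100  old=000000  +wl: 
  step 2. node 1  ⊔preds=001100  new=101111  old=001100  +wl: 0
  step 3. node 2  ⊔preds=101111  new=111111  old=011100  +wl: 
  step 4. node 3  ⊔preds=101111  new=111101  old=000000  +wl: 
  step 5. node 0  ⊔preds=101111  new=101111  old=001100  +wl: 1
  step 6. node 1  ⊔preds=101111  new=101111  stable

Least fixpoint reached:
  node 0: 101111
  node 1: 101111
  node 2: 111111
  node 3: 111101

111111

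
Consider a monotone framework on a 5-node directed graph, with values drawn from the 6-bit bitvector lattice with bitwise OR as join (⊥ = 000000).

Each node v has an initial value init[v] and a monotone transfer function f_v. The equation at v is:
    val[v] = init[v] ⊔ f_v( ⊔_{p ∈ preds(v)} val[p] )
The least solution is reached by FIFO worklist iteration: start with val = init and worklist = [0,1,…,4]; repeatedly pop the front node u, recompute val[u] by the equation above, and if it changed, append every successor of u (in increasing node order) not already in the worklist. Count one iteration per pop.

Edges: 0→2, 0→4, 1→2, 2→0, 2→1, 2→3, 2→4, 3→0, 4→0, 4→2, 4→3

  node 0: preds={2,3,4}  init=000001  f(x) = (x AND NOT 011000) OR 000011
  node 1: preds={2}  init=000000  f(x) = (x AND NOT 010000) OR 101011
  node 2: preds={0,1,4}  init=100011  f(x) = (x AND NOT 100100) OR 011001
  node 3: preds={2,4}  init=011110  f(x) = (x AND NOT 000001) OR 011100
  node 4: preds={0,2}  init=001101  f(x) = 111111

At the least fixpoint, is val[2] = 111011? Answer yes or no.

yes

Trace (9 dequeues):
  [1] u=0 | in 111111 | out 100111 | prev 000001 | push {}
  [2] u=1 | in 100011 | out 101011 | prev 000000 | push {}
  [3] u=2 | in 101111 | out 111011 | prev 100011 | push {0,1}
  [4] u=3 | in 111111 | out 111110 | prev 011110 | push {}
  [5] u=4 | in 111111 | out 111111 | prev 001101 | push {2,3}
  [6] u=0 | in 111111 | out 100111 | ==
  [7] u=1 | in 111011 | out 101011 | ==
  [8] u=2 | in 111111 | out 111011 | ==
  [9] u=3 | in 111111 | out 111110 | ==

Converged values:
  [0] 100111
  [1] 101011
  [2] 111011
  [3] 111110
  [4] 111111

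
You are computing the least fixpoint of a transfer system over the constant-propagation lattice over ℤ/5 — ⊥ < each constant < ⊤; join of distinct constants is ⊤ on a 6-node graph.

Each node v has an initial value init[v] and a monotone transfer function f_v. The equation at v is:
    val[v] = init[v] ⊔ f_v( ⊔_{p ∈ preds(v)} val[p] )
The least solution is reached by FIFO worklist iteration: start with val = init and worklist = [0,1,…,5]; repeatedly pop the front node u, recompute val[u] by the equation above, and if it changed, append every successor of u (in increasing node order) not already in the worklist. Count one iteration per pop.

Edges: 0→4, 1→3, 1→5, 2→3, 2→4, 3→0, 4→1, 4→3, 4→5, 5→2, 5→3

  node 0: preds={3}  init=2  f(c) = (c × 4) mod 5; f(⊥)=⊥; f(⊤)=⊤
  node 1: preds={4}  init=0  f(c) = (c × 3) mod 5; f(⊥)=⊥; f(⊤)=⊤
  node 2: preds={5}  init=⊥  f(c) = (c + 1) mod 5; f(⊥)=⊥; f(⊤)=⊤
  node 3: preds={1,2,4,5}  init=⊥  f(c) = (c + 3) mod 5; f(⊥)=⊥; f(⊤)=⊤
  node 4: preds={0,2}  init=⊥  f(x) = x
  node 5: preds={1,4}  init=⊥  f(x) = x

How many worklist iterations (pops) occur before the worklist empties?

17

Trace (17 dequeues):
  [1] u=0 | in ⊥ | out 2 | ==
  [2] u=1 | in ⊥ | out 0 | ==
  [3] u=2 | in ⊥ | out ⊥ | ==
  [4] u=3 | in 0 | out 3 | prev ⊥ | push {0}
  [5] u=4 | in 2 | out 2 | prev ⊥ | push {1,3}
  [6] u=5 | in ⊤ | out ⊤ | prev ⊥ | push {2}
  [7] u=0 | in 3 | out 2 | ==
  [8] u=1 | in 2 | out ⊤ | prev 0 | push {5}
  [9] u=3 | in ⊤ | out ⊤ | prev 3 | push {0}
  [10] u=2 | in ⊤ | out ⊤ | prev ⊥ | push {3,4}
  [11] u=5 | in ⊤ | out ⊤ | ==
  [12] u=0 | in ⊤ | out ⊤ | prev 2 | push {}
  [13] u=3 | in ⊤ | out ⊤ | ==
  [14] u=4 | in ⊤ | out ⊤ | prev 2 | push {1,3,5}
  [15] u=1 | in ⊤ | out ⊤ | ==
  [16] u=3 | in ⊤ | out ⊤ | ==
  [17] u=5 | in ⊤ | out ⊤ | ==

Converged values:
  [0] ⊤
  [1] ⊤
  [2] ⊤
  [3] ⊤
  [4] ⊤
  [5] ⊤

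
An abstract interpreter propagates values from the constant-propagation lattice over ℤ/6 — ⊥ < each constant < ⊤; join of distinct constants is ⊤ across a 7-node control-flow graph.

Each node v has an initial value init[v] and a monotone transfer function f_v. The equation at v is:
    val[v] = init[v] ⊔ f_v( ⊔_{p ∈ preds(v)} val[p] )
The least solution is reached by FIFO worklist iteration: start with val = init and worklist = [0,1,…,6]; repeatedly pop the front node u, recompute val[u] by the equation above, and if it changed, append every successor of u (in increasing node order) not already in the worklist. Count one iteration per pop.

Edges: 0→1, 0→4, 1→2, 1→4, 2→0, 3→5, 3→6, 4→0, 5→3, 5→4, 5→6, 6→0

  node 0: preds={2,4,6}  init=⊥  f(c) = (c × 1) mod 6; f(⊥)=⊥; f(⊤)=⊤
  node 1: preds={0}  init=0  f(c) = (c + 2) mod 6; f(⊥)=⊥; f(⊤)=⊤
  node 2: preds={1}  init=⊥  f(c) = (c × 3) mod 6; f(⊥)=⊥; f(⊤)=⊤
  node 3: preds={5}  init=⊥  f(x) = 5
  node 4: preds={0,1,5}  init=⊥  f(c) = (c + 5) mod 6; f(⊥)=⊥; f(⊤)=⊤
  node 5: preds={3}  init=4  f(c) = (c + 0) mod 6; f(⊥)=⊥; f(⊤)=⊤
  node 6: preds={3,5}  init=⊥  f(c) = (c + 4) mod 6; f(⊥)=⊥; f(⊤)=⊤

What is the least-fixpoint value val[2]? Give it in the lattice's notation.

Iteration log — 14 steps:
  step 1. node 0  ⊔preds=⊥  new=⊥  stable
  step 2. node 1  ⊔preds=⊥  new=0  stable
  step 3. node 2  ⊔preds=0  new=0  old=⊥  +wl: 0
  step 4. node 3  ⊔preds=4  new=5  old=⊥  +wl: 
  step 5. node 4  ⊔preds=⊤  new=⊤  old=⊥  +wl: 
  step 6. node 5  ⊔preds=5  new=⊤  old=4  +wl: 3,4
  step 7. node 6  ⊔preds=⊤  new=⊤  old=⊥  +wl: 
  step 8. node 0  ⊔preds=⊤  new=⊤  old=⊥  +wl: 1
  step 9. node 3  ⊔preds=⊤  new=5  stable
  step 10. node 4  ⊔preds=⊤  new=⊤  stable
  step 11. node 1  ⊔preds=⊤  new=⊤  old=0  +wl: 2,4
  step 12. node 2  ⊔preds=⊤  new=⊤  old=0  +wl: 0
  step 13. node 4  ⊔preds=⊤  new=⊤  stable
  step 14. node 0  ⊔preds=⊤  new=⊤  stable

Least fixpoint reached:
  node 0: ⊤
  node 1: ⊤
  node 2: ⊤
  node 3: 5
  node 4: ⊤
  node 5: ⊤
  node 6: ⊤

⊤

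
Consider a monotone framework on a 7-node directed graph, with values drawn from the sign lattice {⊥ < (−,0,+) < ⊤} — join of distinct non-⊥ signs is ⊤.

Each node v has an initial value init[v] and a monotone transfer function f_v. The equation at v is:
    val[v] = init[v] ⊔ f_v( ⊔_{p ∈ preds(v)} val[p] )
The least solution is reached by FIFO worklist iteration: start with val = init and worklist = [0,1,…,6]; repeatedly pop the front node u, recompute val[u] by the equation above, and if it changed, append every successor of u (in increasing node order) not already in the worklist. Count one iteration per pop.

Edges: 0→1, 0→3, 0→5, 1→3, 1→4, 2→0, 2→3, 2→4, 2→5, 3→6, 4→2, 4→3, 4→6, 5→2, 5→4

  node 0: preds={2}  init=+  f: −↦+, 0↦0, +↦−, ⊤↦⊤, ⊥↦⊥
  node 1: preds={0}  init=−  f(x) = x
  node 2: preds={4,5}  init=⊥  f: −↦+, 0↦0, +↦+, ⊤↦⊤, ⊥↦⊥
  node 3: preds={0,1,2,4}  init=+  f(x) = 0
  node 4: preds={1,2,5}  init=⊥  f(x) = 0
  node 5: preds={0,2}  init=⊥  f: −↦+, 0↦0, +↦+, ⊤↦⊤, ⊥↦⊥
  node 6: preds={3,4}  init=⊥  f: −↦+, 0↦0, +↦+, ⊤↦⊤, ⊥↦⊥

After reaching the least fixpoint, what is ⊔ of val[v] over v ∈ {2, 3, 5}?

⊤

Worklist (16 pops):
  #1 pop 0: in=⊥ → + (no change)
  #2 pop 1: in=+ → ⊤ (was −); enqueue []
  #3 pop 2: in=⊥ → ⊥ (no change)
  #4 pop 3: in=⊤ → ⊤ (was +); enqueue []
  #5 pop 4: in=⊤ → 0 (was ⊥); enqueue [2,3]
  #6 pop 5: in=+ → + (was ⊥); enqueue [4]
  #7 pop 6: in=⊤ → ⊤ (was ⊥); enqueue []
  #8 pop 2: in=⊤ → ⊤ (was ⊥); enqueue [0,5]
  #9 pop 3: in=⊤ → ⊤ (no change)
  #10 pop 4: in=⊤ → 0 (no change)
  #11 pop 0: in=⊤ → ⊤ (was +); enqueue [1,3]
  #12 pop 5: in=⊤ → ⊤ (was +); enqueue [2,4]
  #13 pop 1: in=⊤ → ⊤ (no change)
  #14 pop 3: in=⊤ → ⊤ (no change)
  #15 pop 2: in=⊤ → ⊤ (no change)
  #16 pop 4: in=⊤ → 0 (no change)

Fixpoint:
  val[0] = ⊤
  val[1] = ⊤
  val[2] = ⊤
  val[3] = ⊤
  val[4] = 0
  val[5] = ⊤
  val[6] = ⊤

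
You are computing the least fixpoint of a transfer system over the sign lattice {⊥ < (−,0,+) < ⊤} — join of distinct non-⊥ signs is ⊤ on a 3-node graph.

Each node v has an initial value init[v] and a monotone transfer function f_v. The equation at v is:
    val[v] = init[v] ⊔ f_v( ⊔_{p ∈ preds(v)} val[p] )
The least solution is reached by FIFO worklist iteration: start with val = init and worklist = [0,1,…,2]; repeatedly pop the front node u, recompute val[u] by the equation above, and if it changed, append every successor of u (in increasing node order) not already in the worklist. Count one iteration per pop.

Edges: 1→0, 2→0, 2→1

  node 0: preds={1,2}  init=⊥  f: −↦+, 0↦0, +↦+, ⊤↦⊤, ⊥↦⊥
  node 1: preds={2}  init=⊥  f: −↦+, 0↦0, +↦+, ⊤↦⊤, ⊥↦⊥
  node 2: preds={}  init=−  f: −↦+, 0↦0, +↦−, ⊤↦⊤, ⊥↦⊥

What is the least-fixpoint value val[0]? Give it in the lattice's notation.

Worklist (4 pops):
  #1 pop 0: in=− → + (was ⊥); enqueue []
  #2 pop 1: in=− → + (was ⊥); enqueue [0]
  #3 pop 2: in=⊥ → − (no change)
  #4 pop 0: in=⊤ → ⊤ (was +); enqueue []

Fixpoint:
  val[0] = ⊤
  val[1] = +
  val[2] = −

⊤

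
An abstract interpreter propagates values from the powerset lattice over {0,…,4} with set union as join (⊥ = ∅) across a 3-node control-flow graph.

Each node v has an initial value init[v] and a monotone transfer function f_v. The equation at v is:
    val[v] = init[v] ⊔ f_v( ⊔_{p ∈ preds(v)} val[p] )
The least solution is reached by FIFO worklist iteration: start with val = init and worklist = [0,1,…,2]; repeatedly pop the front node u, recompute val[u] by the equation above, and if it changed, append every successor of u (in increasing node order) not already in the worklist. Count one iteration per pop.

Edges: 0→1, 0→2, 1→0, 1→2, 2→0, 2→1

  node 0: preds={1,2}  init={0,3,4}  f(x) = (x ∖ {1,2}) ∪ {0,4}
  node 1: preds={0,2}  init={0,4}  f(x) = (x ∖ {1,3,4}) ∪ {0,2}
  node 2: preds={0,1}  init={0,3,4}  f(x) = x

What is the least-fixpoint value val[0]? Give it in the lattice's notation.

{0,3,4}

Iteration log — 5 steps:
  step 1. node 0  ⊔preds={0,3,4}  new={0,3,4}  stable
  step 2. node 1  ⊔preds={0,3,4}  new={0,2,4}  old={0,4}  +wl: 0
  step 3. node 2  ⊔preds={0,2,3,4}  new={0,2,3,4}  old={0,3,4}  +wl: 1
  step 4. node 0  ⊔preds={0,2,3,4}  new={0,3,4}  stable
  step 5. node 1  ⊔preds={0,2,3,4}  new={0,2,4}  stable

Least fixpoint reached:
  node 0: {0,3,4}
  node 1: {0,2,4}
  node 2: {0,2,3,4}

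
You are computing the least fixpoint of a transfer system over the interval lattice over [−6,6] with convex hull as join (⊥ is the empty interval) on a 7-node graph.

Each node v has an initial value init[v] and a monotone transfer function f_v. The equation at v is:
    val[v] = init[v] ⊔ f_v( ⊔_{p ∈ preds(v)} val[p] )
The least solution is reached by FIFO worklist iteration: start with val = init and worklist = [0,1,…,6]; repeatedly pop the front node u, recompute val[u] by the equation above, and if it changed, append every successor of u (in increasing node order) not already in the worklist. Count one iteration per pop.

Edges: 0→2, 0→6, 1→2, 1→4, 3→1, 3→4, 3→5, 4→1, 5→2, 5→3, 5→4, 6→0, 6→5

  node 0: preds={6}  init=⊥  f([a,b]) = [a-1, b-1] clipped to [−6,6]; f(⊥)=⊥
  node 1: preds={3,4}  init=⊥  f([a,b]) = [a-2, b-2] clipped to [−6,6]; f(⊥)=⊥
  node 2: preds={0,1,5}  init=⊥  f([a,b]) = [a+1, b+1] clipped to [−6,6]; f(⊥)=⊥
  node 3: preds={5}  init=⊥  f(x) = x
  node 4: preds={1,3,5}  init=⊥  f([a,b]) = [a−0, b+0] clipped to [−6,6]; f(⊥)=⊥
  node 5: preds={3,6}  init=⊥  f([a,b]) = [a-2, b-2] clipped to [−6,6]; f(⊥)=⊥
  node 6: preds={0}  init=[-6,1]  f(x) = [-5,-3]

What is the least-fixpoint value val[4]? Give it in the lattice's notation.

Worklist (14 pops):
  #1 pop 0: in=[-6,1] → [-6,0] (was ⊥); enqueue []
  #2 pop 1: in=⊥ → ⊥ (no change)
  #3 pop 2: in=[-6,0] → [-5,1] (was ⊥); enqueue []
  #4 pop 3: in=⊥ → ⊥ (no change)
  #5 pop 4: in=⊥ → ⊥ (no change)
  #6 pop 5: in=[-6,1] → [-6,-1] (was ⊥); enqueue [2,3,4]
  #7 pop 6: in=[-6,0] → [-6,1] (no change)
  #8 pop 2: in=[-6,0] → [-5,1] (no change)
  #9 pop 3: in=[-6,-1] → [-6,-1] (was ⊥); enqueue [1,5]
  #10 pop 4: in=[-6,-1] → [-6,-1] (was ⊥); enqueue []
  #11 pop 1: in=[-6,-1] → [-6,-3] (was ⊥); enqueue [2,4]
  #12 pop 5: in=[-6,1] → [-6,-1] (no change)
  #13 pop 2: in=[-6,0] → [-5,1] (no change)
  #14 pop 4: in=[-6,-1] → [-6,-1] (no change)

Fixpoint:
  val[0] = [-6,0]
  val[1] = [-6,-3]
  val[2] = [-5,1]
  val[3] = [-6,-1]
  val[4] = [-6,-1]
  val[5] = [-6,-1]
  val[6] = [-6,1]

[-6,-1]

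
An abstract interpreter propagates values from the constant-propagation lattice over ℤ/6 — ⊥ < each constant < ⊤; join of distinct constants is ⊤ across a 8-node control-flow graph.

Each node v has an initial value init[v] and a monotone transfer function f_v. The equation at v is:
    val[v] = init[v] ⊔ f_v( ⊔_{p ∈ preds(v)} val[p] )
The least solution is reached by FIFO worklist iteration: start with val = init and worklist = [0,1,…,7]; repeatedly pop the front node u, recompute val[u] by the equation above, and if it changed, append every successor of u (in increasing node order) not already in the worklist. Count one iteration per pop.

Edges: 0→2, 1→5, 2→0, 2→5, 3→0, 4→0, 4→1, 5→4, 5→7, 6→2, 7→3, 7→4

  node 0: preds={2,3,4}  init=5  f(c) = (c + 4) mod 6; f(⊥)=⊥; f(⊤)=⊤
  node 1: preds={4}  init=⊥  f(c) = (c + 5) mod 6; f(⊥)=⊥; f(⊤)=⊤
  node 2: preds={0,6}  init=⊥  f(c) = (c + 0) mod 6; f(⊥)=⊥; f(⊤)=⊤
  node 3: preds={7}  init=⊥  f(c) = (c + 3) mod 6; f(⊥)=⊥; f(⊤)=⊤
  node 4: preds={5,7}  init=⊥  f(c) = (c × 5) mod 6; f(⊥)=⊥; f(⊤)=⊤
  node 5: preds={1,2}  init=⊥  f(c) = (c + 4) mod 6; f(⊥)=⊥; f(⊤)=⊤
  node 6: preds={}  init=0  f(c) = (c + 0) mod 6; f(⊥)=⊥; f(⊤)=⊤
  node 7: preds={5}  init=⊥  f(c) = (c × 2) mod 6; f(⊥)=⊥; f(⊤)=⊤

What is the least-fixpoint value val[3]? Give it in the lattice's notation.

⊤

Worklist (15 pops):
  #1 pop 0: in=⊥ → 5 (no change)
  #2 pop 1: in=⊥ → ⊥ (no change)
  #3 pop 2: in=⊤ → ⊤ (was ⊥); enqueue [0]
  #4 pop 3: in=⊥ → ⊥ (no change)
  #5 pop 4: in=⊥ → ⊥ (no change)
  #6 pop 5: in=⊤ → ⊤ (was ⊥); enqueue [4]
  #7 pop 6: in=⊥ → 0 (no change)
  #8 pop 7: in=⊤ → ⊤ (was ⊥); enqueue [3]
  #9 pop 0: in=⊤ → ⊤ (was 5); enqueue [2]
  #10 pop 4: in=⊤ → ⊤ (was ⊥); enqueue [0,1]
  #11 pop 3: in=⊤ → ⊤ (was ⊥); enqueue []
  #12 pop 2: in=⊤ → ⊤ (no change)
  #13 pop 0: in=⊤ → ⊤ (no change)
  #14 pop 1: in=⊤ → ⊤ (was ⊥); enqueue [5]
  #15 pop 5: in=⊤ → ⊤ (no change)

Fixpoint:
  val[0] = ⊤
  val[1] = ⊤
  val[2] = ⊤
  val[3] = ⊤
  val[4] = ⊤
  val[5] = ⊤
  val[6] = 0
  val[7] = ⊤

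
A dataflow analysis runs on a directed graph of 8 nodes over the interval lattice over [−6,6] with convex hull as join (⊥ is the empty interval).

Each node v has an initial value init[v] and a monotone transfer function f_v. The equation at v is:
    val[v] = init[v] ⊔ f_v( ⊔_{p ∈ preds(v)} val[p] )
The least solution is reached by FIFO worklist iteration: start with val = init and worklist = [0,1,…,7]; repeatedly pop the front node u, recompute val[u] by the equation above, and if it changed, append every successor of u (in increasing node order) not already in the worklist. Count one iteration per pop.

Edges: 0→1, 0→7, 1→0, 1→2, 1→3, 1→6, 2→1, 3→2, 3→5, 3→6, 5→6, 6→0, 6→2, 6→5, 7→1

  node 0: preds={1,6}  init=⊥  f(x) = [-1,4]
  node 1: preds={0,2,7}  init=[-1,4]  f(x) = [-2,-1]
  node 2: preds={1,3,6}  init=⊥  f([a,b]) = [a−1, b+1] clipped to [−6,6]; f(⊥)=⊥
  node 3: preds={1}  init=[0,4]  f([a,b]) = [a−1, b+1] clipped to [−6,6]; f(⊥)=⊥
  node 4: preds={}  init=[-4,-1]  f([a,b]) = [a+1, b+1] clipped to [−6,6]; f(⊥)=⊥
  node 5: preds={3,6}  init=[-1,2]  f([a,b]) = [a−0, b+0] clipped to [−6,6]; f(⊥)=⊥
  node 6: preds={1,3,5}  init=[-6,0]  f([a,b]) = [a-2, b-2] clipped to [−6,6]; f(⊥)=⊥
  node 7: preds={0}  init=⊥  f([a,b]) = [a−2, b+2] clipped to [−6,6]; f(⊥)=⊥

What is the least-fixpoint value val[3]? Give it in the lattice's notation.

Trace (13 dequeues):
  [1] u=0 | in [-6,4] | out [-1,4] | prev ⊥ | push {}
  [2] u=1 | in [-1,4] | out [-2,4] | prev [-1,4] | push {0}
  [3] u=2 | in [-6,4] | out [-6,5] | prev ⊥ | push {1}
  [4] u=3 | in [-2,4] | out [-3,5] | prev [0,4] | push {2}
  [5] u=4 | in ⊥ | out [-4,-1] | ==
  [6] u=5 | in [-6,5] | out [-6,5] | prev [-1,2] | push {}
  [7] u=6 | in [-6,5] | out [-6,3] | prev [-6,0] | push {5}
  [8] u=7 | in [-1,4] | out [-3,6] | prev ⊥ | push {}
  [9] u=0 | in [-6,4] | out [-1,4] | ==
  [10] u=1 | in [-6,6] | out [-2,4] | ==
  [11] u=2 | in [-6,5] | out [-6,6] | prev [-6,5] | push {1}
  [12] u=5 | in [-6,5] | out [-6,5] | ==
  [13] u=1 | in [-6,6] | out [-2,4] | ==

Converged values:
  [0] [-1,4]
  [1] [-2,4]
  [2] [-6,6]
  [3] [-3,5]
  [4] [-4,-1]
  [5] [-6,5]
  [6] [-6,3]
  [7] [-3,6]

[-3,5]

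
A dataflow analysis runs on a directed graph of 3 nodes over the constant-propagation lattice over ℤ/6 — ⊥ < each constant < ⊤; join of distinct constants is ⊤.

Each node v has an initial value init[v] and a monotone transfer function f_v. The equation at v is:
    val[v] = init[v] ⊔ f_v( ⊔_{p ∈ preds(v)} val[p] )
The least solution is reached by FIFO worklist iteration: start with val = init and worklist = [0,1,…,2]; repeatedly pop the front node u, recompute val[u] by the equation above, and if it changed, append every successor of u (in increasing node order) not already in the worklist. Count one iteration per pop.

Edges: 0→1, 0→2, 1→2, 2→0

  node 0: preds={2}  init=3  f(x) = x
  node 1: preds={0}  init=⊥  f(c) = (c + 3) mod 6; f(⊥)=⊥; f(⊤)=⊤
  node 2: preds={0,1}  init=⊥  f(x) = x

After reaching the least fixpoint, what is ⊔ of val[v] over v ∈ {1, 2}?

Iteration log — 6 steps:
  step 1. node 0  ⊔preds=⊥  new=3  stable
  step 2. node 1  ⊔preds=3  new=0  old=⊥  +wl: 
  step 3. node 2  ⊔preds=⊤  new=⊤  old=⊥  +wl: 0
  step 4. node 0  ⊔preds=⊤  new=⊤  old=3  +wl: 1,2
  step 5. node 1  ⊔preds=⊤  new=⊤  old=0  +wl: 
  step 6. node 2  ⊔preds=⊤  new=⊤  stable

Least fixpoint reached:
  node 0: ⊤
  node 1: ⊤
  node 2: ⊤

⊤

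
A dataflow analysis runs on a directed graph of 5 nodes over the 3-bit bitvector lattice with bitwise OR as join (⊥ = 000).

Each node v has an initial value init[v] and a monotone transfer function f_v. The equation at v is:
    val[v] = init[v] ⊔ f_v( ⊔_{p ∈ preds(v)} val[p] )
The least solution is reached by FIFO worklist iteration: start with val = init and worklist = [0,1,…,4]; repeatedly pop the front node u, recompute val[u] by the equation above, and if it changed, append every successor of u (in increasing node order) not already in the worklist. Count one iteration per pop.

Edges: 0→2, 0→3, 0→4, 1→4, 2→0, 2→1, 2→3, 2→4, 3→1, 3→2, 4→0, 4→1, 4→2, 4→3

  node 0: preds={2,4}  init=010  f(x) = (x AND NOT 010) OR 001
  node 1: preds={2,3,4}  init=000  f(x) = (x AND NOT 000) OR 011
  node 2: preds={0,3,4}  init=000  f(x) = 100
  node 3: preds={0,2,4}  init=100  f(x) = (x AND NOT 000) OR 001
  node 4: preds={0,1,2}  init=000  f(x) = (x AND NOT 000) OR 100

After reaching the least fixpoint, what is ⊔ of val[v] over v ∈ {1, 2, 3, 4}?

111

Iteration log — 10 steps:
  step 1. node 0  ⊔preds=000  new=011  old=010  +wl: 
  step 2. node 1  ⊔preds=100  new=111  old=000  +wl: 
  step 3. node 2  ⊔preds=111  new=100  old=000  +wl: 0,1
  step 4. node 3  ⊔preds=111  new=111  old=100  +wl: 2
  step 5. node 4  ⊔preds=111  new=111  old=000  +wl: 3
  step 6. node 0  ⊔preds=111  new=111  old=011  +wl: 4
  step 7. node 1  ⊔preds=111  new=111  stable
  step 8. node 2  ⊔preds=111  new=100  stable
  step 9. node 3  ⊔preds=111  new=111  stable
  step 10. node 4  ⊔preds=111  new=111  stable

Least fixpoint reached:
  node 0: 111
  node 1: 111
  node 2: 100
  node 3: 111
  node 4: 111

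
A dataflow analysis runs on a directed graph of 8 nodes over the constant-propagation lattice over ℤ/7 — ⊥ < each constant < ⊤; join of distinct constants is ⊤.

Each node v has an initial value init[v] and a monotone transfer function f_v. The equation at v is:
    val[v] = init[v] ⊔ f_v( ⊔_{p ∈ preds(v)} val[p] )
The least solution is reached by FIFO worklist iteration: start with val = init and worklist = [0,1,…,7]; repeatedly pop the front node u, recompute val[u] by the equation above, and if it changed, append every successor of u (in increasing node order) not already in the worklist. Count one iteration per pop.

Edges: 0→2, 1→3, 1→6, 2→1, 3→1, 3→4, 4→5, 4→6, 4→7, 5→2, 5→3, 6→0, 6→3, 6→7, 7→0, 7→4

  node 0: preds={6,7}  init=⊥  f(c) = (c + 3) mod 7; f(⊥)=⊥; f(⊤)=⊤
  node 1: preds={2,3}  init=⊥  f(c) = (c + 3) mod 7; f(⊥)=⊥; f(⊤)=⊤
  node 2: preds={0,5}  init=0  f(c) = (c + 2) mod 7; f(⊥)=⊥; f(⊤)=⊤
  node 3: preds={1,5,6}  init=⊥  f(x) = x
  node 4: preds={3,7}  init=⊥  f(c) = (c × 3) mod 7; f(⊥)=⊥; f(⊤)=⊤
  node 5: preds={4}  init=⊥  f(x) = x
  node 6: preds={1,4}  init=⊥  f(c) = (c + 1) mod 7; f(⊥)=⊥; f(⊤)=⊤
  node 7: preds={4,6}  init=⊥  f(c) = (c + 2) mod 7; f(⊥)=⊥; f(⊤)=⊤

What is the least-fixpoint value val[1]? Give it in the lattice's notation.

⊤

Trace (20 dequeues):
  [1] u=0 | in ⊥ | out ⊥ | ==
  [2] u=1 | in 0 | out 3 | prev ⊥ | push {}
  [3] u=2 | in ⊥ | out 0 | ==
  [4] u=3 | in 3 | out 3 | prev ⊥ | push {1}
  [5] u=4 | in 3 | out 2 | prev ⊥ | push {}
  [6] u=5 | in 2 | out 2 | prev ⊥ | push {2,3}
  [7] u=6 | in ⊤ | out ⊤ | prev ⊥ | push {0}
  [8] u=7 | in ⊤ | out ⊤ | prev ⊥ | push {4}
  [9] u=1 | in ⊤ | out ⊤ | prev 3 | push {6}
  [10] u=2 | in 2 | out ⊤ | prev 0 | push {1}
  [11] u=3 | in ⊤ | out ⊤ | prev 3 | push {}
  [12] u=0 | in ⊤ | out ⊤ | prev ⊥ | push {2}
  [13] u=4 | in ⊤ | out ⊤ | prev 2 | push {5,7}
  [14] u=6 | in ⊤ | out ⊤ | ==
  [15] u=1 | in ⊤ | out ⊤ | ==
  [16] u=2 | in ⊤ | out ⊤ | ==
  [17] u=5 | in ⊤ | out ⊤ | prev 2 | push {2,3}
  [18] u=7 | in ⊤ | out ⊤ | ==
  [19] u=2 | in ⊤ | out ⊤ | ==
  [20] u=3 | in ⊤ | out ⊤ | ==

Converged values:
  [0] ⊤
  [1] ⊤
  [2] ⊤
  [3] ⊤
  [4] ⊤
  [5] ⊤
  [6] ⊤
  [7] ⊤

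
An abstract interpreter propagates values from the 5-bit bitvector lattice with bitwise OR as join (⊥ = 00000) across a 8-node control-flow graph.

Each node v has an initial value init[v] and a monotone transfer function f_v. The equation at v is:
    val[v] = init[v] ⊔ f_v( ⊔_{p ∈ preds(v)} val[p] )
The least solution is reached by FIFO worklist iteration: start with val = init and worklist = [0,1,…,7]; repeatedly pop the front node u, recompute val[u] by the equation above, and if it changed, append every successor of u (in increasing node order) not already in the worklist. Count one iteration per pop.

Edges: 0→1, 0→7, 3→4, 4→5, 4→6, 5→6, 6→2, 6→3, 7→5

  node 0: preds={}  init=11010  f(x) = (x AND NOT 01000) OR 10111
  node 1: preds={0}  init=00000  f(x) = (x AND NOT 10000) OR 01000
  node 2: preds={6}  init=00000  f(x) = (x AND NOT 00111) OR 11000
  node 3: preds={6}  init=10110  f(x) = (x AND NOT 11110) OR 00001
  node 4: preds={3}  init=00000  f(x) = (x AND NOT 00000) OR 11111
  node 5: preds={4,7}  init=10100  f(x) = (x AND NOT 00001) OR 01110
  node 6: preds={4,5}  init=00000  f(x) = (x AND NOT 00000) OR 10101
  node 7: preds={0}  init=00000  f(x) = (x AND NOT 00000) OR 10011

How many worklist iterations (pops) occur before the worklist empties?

Iteration log — 11 steps:
  step 1. node 0  ⊔preds=00000  new=11111  old=11010  +wl: 
  step 2. node 1  ⊔preds=11111  new=01111  old=00000  +wl: 
  step 3. node 2  ⊔preds=00000  new=11000  old=00000  +wl: 
  step 4. node 3  ⊔preds=00000  new=10111  old=10110  +wl: 
  step 5. node 4  ⊔preds=10111  new=11111  old=00000  +wl: 
  step 6. node 5  ⊔preds=11111  new=11110  old=10100  +wl: 
  step 7. node 6  ⊔preds=11111  new=11111  old=00000  +wl: 2,3
  step 8. node 7  ⊔preds=11111  new=11111  old=00000  +wl: 5
  step 9. node 2  ⊔preds=11111  new=11000  stable
  step 10. node 3  ⊔preds=11111  new=10111  stable
  step 11. node 5  ⊔preds=11111  new=11110  stable

Least fixpoint reached:
  node 0: 11111
  node 1: 01111
  node 2: 11000
  node 3: 10111
  node 4: 11111
  node 5: 11110
  node 6: 11111
  node 7: 11111

11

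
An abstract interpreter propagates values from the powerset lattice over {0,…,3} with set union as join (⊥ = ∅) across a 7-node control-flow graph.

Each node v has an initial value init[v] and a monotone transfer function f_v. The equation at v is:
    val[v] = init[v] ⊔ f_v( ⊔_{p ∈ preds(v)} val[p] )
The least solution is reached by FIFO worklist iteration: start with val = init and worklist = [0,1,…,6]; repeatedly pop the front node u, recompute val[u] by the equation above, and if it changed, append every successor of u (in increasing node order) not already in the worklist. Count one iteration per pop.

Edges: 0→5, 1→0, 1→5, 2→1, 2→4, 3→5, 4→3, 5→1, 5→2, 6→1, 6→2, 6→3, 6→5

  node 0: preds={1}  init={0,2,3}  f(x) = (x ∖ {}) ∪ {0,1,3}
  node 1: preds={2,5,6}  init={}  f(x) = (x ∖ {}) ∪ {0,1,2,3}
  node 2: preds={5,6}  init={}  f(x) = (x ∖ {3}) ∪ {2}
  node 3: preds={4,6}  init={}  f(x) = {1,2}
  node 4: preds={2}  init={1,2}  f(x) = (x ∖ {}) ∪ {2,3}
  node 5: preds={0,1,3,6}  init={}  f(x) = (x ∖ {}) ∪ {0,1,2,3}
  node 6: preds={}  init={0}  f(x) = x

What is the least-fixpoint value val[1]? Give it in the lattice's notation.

Trace (13 dequeues):
  [1] u=0 | in {} | out {0,1,2,3} | prev {0,2,3} | push {}
  [2] u=1 | in {0} | out {0,1,2,3} | prev {} | push {0}
  [3] u=2 | in {0} | out {0,2} | prev {} | push {1}
  [4] u=3 | in {0,1,2} | out {1,2} | prev {} | push {}
  [5] u=4 | in {0,2} | out {0,1,2,3} | prev {1,2} | push {3}
  [6] u=5 | in {0,1,2,3} | out {0,1,2,3} | prev {} | push {2}
  [7] u=6 | in {} | out {0} | ==
  [8] u=0 | in {0,1,2,3} | out {0,1,2,3} | ==
  [9] u=1 | in {0,1,2,3} | out {0,1,2,3} | ==
  [10] u=3 | in {0,1,2,3} | out {1,2} | ==
  [11] u=2 | in {0,1,2,3} | out {0,1,2} | prev {0,2} | push {1,4}
  [12] u=1 | in {0,1,2,3} | out {0,1,2,3} | ==
  [13] u=4 | in {0,1,2} | out {0,1,2,3} | ==

Converged values:
  [0] {0,1,2,3}
  [1] {0,1,2,3}
  [2] {0,1,2}
  [3] {1,2}
  [4] {0,1,2,3}
  [5] {0,1,2,3}
  [6] {0}

{0,1,2,3}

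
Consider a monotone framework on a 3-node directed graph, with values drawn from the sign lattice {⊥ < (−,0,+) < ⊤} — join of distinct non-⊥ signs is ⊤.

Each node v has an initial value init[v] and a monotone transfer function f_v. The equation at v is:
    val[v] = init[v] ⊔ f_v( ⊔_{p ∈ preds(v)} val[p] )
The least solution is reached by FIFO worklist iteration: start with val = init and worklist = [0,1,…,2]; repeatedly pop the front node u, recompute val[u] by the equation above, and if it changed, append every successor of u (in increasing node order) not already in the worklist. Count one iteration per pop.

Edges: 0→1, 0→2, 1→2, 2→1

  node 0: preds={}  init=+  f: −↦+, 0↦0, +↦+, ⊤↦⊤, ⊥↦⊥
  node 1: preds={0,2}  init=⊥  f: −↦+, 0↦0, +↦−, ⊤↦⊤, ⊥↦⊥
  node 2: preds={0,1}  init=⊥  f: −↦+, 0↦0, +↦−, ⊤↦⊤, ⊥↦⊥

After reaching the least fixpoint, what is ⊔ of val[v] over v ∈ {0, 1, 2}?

⊤

Worklist (5 pops):
  #1 pop 0: in=⊥ → + (no change)
  #2 pop 1: in=+ → − (was ⊥); enqueue []
  #3 pop 2: in=⊤ → ⊤ (was ⊥); enqueue [1]
  #4 pop 1: in=⊤ → ⊤ (was −); enqueue [2]
  #5 pop 2: in=⊤ → ⊤ (no change)

Fixpoint:
  val[0] = +
  val[1] = ⊤
  val[2] = ⊤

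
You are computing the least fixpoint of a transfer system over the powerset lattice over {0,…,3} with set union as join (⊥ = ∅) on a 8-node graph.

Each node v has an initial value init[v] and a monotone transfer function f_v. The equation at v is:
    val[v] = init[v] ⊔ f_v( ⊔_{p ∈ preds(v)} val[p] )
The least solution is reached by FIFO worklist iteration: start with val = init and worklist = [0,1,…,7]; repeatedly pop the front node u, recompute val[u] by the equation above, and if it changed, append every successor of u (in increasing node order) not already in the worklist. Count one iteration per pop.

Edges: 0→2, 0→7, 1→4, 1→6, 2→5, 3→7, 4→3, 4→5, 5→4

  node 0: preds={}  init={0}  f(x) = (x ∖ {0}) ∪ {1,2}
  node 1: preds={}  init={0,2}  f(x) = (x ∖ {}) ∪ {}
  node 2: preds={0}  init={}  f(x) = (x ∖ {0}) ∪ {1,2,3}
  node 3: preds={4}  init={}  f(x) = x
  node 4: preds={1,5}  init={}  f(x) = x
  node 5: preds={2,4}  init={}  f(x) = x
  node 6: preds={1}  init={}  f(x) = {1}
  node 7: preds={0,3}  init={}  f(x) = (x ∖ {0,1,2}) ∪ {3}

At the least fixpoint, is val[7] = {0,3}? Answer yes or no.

Trace (14 dequeues):
  [1] u=0 | in {} | out {0,1,2} | prev {0} | push {}
  [2] u=1 | in {} | out {0,2} | ==
  [3] u=2 | in {0,1,2} | out {1,2,3} | prev {} | push {}
  [4] u=3 | in {} | out {} | ==
  [5] u=4 | in {0,2} | out {0,2} | prev {} | push {3}
  [6] u=5 | in {0,1,2,3} | out {0,1,2,3} | prev {} | push {4}
  [7] u=6 | in {0,2} | out {1} | prev {} | push {}
  [8] u=7 | in {0,1,2} | out {3} | prev {} | push {}
  [9] u=3 | in {0,2} | out {0,2} | prev {} | push {7}
  [10] u=4 | in {0,1,2,3} | out {0,1,2,3} | prev {0,2} | push {3,5}
  [11] u=7 | in {0,1,2} | out {3} | ==
  [12] u=3 | in {0,1,2,3} | out {0,1,2,3} | prev {0,2} | push {7}
  [13] u=5 | in {0,1,2,3} | out {0,1,2,3} | ==
  [14] u=7 | in {0,1,2,3} | out {3} | ==

Converged values:
  [0] {0,1,2}
  [1] {0,2}
  [2] {1,2,3}
  [3] {0,1,2,3}
  [4] {0,1,2,3}
  [5] {0,1,2,3}
  [6] {1}
  [7] {3}

no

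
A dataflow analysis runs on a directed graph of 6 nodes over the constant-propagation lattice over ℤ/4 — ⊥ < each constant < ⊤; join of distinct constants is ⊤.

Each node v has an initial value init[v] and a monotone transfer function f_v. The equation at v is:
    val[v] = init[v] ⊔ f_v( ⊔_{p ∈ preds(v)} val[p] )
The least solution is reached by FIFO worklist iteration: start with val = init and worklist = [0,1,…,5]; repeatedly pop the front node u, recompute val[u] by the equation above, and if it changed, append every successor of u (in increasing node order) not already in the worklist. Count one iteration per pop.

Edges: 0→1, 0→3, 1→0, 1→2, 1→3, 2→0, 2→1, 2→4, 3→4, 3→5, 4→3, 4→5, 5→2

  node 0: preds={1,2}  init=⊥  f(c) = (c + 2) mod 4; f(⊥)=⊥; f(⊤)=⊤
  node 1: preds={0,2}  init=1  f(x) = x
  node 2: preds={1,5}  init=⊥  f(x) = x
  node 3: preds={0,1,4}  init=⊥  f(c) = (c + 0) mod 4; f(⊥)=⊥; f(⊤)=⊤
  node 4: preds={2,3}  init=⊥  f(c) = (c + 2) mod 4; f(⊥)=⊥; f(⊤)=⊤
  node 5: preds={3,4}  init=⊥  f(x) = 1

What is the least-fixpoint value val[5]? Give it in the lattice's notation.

Iteration log — 10 steps:
  step 1. node 0  ⊔preds=1  new=3  old=⊥  +wl: 
  step 2. node 1  ⊔preds=3  new=⊤  old=1  +wl: 0
  step 3. node 2  ⊔preds=⊤  new=⊤  old=⊥  +wl: 1
  step 4. node 3  ⊔preds=⊤  new=⊤  old=⊥  +wl: 
  step 5. node 4  ⊔preds=⊤  new=⊤  old=⊥  +wl: 3
  step 6. node 5  ⊔preds=⊤  new=1  old=⊥  +wl: 2
  step 7. node 0  ⊔preds=⊤  new=⊤  old=3  +wl: 
  step 8. node 1  ⊔preds=⊤  new=⊤  stable
  step 9. node 3  ⊔preds=⊤  new=⊤  stable
  step 10. node 2  ⊔preds=⊤  new=⊤  stable

Least fixpoint reached:
  node 0: ⊤
  node 1: ⊤
  node 2: ⊤
  node 3: ⊤
  node 4: ⊤
  node 5: 1

1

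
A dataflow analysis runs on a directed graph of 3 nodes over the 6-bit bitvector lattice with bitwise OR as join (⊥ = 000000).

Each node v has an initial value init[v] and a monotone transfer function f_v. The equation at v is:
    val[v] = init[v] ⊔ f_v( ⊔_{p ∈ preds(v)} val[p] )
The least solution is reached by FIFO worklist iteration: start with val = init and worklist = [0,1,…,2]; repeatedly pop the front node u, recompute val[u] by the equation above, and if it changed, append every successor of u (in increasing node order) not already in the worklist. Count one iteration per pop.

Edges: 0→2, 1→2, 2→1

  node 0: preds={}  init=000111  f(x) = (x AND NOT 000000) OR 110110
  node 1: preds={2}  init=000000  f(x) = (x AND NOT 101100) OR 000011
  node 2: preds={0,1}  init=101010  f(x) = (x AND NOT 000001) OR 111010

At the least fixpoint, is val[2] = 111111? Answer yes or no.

Worklist (5 pops):
  #1 pop 0: in=000000 → 110111 (was 000111); enqueue []
  #2 pop 1: in=101010 → 000011 (was 000000); enqueue []
  #3 pop 2: in=110111 → 111110 (was 101010); enqueue [1]
  #4 pop 1: in=111110 → 010011 (was 000011); enqueue [2]
  #5 pop 2: in=110111 → 111110 (no change)

Fixpoint:
  val[0] = 110111
  val[1] = 010011
  val[2] = 111110

no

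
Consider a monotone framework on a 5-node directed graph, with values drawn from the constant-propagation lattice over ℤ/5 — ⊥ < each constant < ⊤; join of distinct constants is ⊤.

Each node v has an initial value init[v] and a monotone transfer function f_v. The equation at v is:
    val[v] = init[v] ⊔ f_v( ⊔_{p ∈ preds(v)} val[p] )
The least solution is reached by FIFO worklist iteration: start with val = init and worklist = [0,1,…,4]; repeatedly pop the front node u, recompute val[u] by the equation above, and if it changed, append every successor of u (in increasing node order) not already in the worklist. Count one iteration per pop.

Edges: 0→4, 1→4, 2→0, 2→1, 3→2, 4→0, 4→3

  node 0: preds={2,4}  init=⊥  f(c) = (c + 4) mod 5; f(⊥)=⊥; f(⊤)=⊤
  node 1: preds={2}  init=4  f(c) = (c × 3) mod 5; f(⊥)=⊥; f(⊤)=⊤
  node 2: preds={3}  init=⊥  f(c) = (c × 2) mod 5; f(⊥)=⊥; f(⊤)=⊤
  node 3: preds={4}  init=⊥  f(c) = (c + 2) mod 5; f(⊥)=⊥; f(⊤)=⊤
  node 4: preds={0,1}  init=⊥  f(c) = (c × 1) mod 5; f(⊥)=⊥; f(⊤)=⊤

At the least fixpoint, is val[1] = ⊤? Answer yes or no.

yes

Worklist (16 pops):
  #1 pop 0: in=⊥ → ⊥ (no change)
  #2 pop 1: in=⊥ → 4 (no change)
  #3 pop 2: in=⊥ → ⊥ (no change)
  #4 pop 3: in=⊥ → ⊥ (no change)
  #5 pop 4: in=4 → 4 (was ⊥); enqueue [0,3]
  #6 pop 0: in=4 → 3 (was ⊥); enqueue [4]
  #7 pop 3: in=4 → 1 (was ⊥); enqueue [2]
  #8 pop 4: in=⊤ → ⊤ (was 4); enqueue [0,3]
  #9 pop 2: in=1 → 2 (was ⊥); enqueue [1]
  #10 pop 0: in=⊤ → ⊤ (was 3); enqueue [4]
  #11 pop 3: in=⊤ → ⊤ (was 1); enqueue [2]
  #12 pop 1: in=2 → ⊤ (was 4); enqueue []
  #13 pop 4: in=⊤ → ⊤ (no change)
  #14 pop 2: in=⊤ → ⊤ (was 2); enqueue [0,1]
  #15 pop 0: in=⊤ → ⊤ (no change)
  #16 pop 1: in=⊤ → ⊤ (no change)

Fixpoint:
  val[0] = ⊤
  val[1] = ⊤
  val[2] = ⊤
  val[3] = ⊤
  val[4] = ⊤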